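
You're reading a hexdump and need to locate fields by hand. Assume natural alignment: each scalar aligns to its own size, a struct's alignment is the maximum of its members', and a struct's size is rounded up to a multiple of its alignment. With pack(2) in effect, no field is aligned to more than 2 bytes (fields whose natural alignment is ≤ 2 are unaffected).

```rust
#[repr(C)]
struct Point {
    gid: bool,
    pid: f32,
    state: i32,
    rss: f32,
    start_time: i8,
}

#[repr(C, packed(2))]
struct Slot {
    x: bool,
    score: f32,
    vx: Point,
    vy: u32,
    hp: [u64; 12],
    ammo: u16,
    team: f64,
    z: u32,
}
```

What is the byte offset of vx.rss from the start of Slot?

18

Point: @0: gid [1B, align 1] → 1; +3 pad (align 4); @4: pid [4B, align 4] → 8; @8: state [4B, align 4] → 12; @12: rss [4B, align 4] → 16; @16: start_time [1B, align 1] → 17; +3 tail pad (align 4); size 20, align 4
@0: x [1B, align 1] → 1
+1 pad (align 2)
@2: score [4B, align 2] → 6
@6: vx [20B, align 2] → 26
within Point: rss at 12
6 + 12 = 18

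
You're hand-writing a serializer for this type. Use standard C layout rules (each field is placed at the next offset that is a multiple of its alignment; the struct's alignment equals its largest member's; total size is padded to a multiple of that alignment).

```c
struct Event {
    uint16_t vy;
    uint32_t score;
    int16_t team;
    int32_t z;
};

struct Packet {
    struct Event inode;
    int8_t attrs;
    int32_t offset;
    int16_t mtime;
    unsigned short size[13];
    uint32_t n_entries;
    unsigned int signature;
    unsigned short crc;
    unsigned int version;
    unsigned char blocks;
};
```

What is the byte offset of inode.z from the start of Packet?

12

Event: 0..2  vy  (2B, 2-aligned); 2..4  -- padding (2B); 4..8  score  (4B, 4-aligned); 8..10  team  (2B, 2-aligned); 10..12  -- padding (2B); 12..16  z  (4B, 4-aligned); sizeof = 16, alignof = 4
0..16  inode  (16B, 4-aligned)
within Event: z at 12
0 + 12 = 12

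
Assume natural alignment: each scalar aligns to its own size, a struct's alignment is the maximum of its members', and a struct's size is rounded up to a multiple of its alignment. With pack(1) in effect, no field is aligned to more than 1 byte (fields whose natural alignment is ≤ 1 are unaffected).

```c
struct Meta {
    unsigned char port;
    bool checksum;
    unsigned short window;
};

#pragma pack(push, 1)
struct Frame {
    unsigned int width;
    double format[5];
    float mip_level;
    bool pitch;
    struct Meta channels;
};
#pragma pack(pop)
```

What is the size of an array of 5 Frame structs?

265

Meta: 0..1  port  (1B, 1-aligned); 1..2  checksum  (1B, 1-aligned); 2..4  window  (2B, 2-aligned); sizeof = 4, alignof = 2
0..4  width  (4B, 1-aligned)
4..44  format  (40B, 1-aligned)
44..48  mip_level  (4B, 1-aligned)
48..49  pitch  (1B, 1-aligned)
49..53  channels  (4B, 1-aligned)
sizeof = 53, alignof = 1
array of 5: 5 × 53 = 265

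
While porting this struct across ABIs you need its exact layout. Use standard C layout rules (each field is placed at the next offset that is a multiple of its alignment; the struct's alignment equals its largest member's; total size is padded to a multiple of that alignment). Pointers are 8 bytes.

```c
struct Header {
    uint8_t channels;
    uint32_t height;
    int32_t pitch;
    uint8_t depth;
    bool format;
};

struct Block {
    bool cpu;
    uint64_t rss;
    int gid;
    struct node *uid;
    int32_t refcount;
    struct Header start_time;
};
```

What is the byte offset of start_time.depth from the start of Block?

48

Header: 0..1  channels  (1B, 1-aligned); 1..4  -- padding (3B); 4..8  height  (4B, 4-aligned); 8..12  pitch  (4B, 4-aligned); 12..13  depth  (1B, 1-aligned); 13..14  format  (1B, 1-aligned); 14..16  -- tail padding (2B); sizeof = 16, alignof = 4
0..1  cpu  (1B, 1-aligned)
1..8  -- padding (7B)
8..16  rss  (8B, 8-aligned)
16..20  gid  (4B, 4-aligned)
20..24  -- padding (4B)
24..32  uid  (8B, 8-aligned)
32..36  refcount  (4B, 4-aligned)
36..52  start_time  (16B, 4-aligned)
within Header: depth at 12
36 + 12 = 48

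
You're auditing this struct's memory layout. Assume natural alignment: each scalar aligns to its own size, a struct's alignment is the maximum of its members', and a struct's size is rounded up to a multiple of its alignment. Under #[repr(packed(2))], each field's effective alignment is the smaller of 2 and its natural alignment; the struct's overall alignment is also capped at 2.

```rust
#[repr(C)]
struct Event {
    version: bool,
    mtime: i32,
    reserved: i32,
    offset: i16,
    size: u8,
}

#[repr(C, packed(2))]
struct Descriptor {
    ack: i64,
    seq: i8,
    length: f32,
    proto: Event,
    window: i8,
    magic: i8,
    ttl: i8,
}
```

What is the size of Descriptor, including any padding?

34

Event: 0..1  version  (1B, 1-aligned); 1..4  -- padding (3B); 4..8  mtime  (4B, 4-aligned); 8..12  reserved  (4B, 4-aligned); 12..14  offset  (2B, 2-aligned); 14..15  size  (1B, 1-aligned); 15..16  -- tail padding (1B); sizeof = 16, alignof = 4
0..8  ack  (8B, 2-aligned)
8..9  seq  (1B, 1-aligned)
9..10  -- padding (1B)
10..14  length  (4B, 2-aligned)
14..30  proto  (16B, 2-aligned)
30..31  window  (1B, 1-aligned)
31..32  magic  (1B, 1-aligned)
32..33  ttl  (1B, 1-aligned)
33..34  -- tail padding (1B)
sizeof = 34, alignof = 2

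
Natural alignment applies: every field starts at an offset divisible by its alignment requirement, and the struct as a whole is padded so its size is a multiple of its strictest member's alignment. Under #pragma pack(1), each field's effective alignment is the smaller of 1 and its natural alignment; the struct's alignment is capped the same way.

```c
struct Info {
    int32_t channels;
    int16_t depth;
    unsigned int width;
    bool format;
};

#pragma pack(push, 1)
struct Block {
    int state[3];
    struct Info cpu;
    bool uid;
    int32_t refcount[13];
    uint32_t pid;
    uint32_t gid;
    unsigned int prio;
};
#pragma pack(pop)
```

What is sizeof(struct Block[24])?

2232

Info: @0: channels [4B, align 4] → 4; @4: depth [2B, align 2] → 6; +2 pad (align 4); @8: width [4B, align 4] → 12; @12: format [1B, align 1] → 13; +3 tail pad (align 4); size 16, align 4
@0: state [12B, align 1] → 12
@12: cpu [16B, align 1] → 28
@28: uid [1B, align 1] → 29
@29: refcount [52B, align 1] → 81
@81: pid [4B, align 1] → 85
@85: gid [4B, align 1] → 89
@89: prio [4B, align 1] → 93
size 93, align 1
array of 24: 24 × 93 = 2232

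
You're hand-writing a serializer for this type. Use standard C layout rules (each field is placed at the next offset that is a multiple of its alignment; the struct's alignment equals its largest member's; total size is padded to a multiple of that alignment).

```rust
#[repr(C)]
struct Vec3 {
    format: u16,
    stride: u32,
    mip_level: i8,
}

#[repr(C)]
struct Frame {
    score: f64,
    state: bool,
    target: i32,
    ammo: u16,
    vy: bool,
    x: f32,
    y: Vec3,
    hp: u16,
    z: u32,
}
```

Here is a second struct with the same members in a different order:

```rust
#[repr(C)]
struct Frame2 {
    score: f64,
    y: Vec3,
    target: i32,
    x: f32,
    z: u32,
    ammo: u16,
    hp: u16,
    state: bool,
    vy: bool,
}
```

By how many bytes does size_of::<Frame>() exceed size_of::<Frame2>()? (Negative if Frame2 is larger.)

8

Vec3: @0: format [2B, align 2] → 2; +2 pad (align 4); @4: stride [4B, align 4] → 8; @8: mip_level [1B, align 1] → 9; +3 tail pad (align 4); size 12, align 4
@0: score [8B, align 8] → 8
@8: state [1B, align 1] → 9
+3 pad (align 4)
@12: target [4B, align 4] → 16
@16: ammo [2B, align 2] → 18
@18: vy [1B, align 1] → 19
+1 pad (align 4)
@20: x [4B, align 4] → 24
@24: y [12B, align 4] → 36
@36: hp [2B, align 2] → 38
+2 pad (align 4)
@40: z [4B, align 4] → 44
+4 tail pad (align 8)
size 48, align 8
— Frame2 —
@0: score [8B, align 8] → 8
@8: y [12B, align 4] → 20
@20: target [4B, align 4] → 24
@24: x [4B, align 4] → 28
@28: z [4B, align 4] → 32
@32: ammo [2B, align 2] → 34
@34: hp [2B, align 2] → 36
@36: state [1B, align 1] → 37
@37: vy [1B, align 1] → 38
+2 tail pad (align 8)
size 40, align 8
48 − 40 = 8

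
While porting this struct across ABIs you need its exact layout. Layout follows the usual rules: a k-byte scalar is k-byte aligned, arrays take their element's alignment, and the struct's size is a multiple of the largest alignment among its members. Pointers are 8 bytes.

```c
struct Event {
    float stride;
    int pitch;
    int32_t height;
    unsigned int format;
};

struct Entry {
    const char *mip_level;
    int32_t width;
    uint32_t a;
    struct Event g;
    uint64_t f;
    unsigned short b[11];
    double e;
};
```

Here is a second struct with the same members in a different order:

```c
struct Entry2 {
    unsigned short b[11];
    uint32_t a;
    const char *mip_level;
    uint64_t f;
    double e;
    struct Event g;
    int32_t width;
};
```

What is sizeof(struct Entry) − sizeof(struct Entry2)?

-8

Event: stride at 0 (size 4, align 4) → ends 4; pitch at 4 (size 4, align 4) → ends 8; height at 8 (size 4, align 4) → ends 12; format at 12 (size 4, align 4) → ends 16; total 16 bytes, alignment 4
mip_level at 0 (size 8, align 8) → ends 8
width at 8 (size 4, align 4) → ends 12
a at 12 (size 4, align 4) → ends 16
g at 16 (size 16, align 4) → ends 32
f at 32 (size 8, align 8) → ends 40
b at 40 (size 22, align 2) → ends 62
pad 2 to align 8 for e
e at 64 (size 8, align 8) → ends 72
total 72 bytes, alignment 8
— Entry2 —
b at 0 (size 22, align 2) → ends 22
pad 2 to align 4 for a
a at 24 (size 4, align 4) → ends 28
pad 4 to align 8 for mip_level
mip_level at 32 (size 8, align 8) → ends 40
f at 40 (size 8, align 8) → ends 48
e at 48 (size 8, align 8) → ends 56
g at 56 (size 16, align 4) → ends 72
width at 72 (size 4, align 4) → ends 76
tail pad 4 to reach multiple of 8
total 80 bytes, alignment 8
72 − 80 = -8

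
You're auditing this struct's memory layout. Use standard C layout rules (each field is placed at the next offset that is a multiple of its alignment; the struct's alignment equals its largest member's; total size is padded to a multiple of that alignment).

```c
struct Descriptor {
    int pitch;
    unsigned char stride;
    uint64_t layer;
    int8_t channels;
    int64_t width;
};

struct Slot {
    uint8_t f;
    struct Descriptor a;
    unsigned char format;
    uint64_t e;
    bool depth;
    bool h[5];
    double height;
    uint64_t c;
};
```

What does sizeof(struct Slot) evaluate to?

80 bytes

Descriptor: pitch at 0 (size 4, align 4) → ends 4; stride at 4 (size 1, align 1) → ends 5; pad 3 to align 8 for layer; layer at 8 (size 8, align 8) → ends 16; channels at 16 (size 1, align 1) → ends 17; pad 7 to align 8 for width; width at 24 (size 8, align 8) → ends 32; total 32 bytes, alignment 8
f at 0 (size 1, align 1) → ends 1
pad 7 to align 8 for a
a at 8 (size 32, align 8) → ends 40
format at 40 (size 1, align 1) → ends 41
pad 7 to align 8 for e
e at 48 (size 8, align 8) → ends 56
depth at 56 (size 1, align 1) → ends 57
h at 57 (size 5, align 1) → ends 62
pad 2 to align 8 for height
height at 64 (size 8, align 8) → ends 72
c at 72 (size 8, align 8) → ends 80
total 80 bytes, alignment 8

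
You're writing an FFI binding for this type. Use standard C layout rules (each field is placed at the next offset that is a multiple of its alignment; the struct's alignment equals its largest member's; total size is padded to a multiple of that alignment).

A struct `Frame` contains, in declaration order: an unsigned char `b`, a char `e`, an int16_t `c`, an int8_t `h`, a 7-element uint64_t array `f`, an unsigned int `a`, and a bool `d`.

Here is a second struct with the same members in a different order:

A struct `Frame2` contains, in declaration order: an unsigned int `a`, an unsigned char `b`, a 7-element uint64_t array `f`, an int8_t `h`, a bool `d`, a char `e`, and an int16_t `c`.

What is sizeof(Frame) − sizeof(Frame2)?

0

@0: b [1B, align 1] → 1
@1: e [1B, align 1] → 2
@2: c [2B, align 2] → 4
@4: h [1B, align 1] → 5
+3 pad (align 8)
@8: f [56B, align 8] → 64
@64: a [4B, align 4] → 68
@68: d [1B, align 1] → 69
+3 tail pad (align 8)
size 72, align 8
— Frame2 —
@0: a [4B, align 4] → 4
@4: b [1B, align 1] → 5
+3 pad (align 8)
@8: f [56B, align 8] → 64
@64: h [1B, align 1] → 65
@65: d [1B, align 1] → 66
@66: e [1B, align 1] → 67
+1 pad (align 2)
@68: c [2B, align 2] → 70
+2 tail pad (align 8)
size 72, align 8
72 − 72 = 0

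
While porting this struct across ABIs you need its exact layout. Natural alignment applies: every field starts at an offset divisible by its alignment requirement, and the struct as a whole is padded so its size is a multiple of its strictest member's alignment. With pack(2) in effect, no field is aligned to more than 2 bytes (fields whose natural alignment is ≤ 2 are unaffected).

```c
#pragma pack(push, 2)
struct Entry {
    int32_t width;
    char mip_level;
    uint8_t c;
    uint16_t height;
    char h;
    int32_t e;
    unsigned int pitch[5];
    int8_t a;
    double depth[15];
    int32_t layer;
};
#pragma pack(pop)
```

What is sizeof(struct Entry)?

160

@0: width [4B, align 2] → 4
@4: mip_level [1B, align 1] → 5
@5: c [1B, align 1] → 6
@6: height [2B, align 2] → 8
@8: h [1B, align 1] → 9
+1 pad (align 2)
@10: e [4B, align 2] → 14
@14: pitch [20B, align 2] → 34
@34: a [1B, align 1] → 35
+1 pad (align 2)
@36: depth [120B, align 2] → 156
@156: layer [4B, align 2] → 160
size 160, align 2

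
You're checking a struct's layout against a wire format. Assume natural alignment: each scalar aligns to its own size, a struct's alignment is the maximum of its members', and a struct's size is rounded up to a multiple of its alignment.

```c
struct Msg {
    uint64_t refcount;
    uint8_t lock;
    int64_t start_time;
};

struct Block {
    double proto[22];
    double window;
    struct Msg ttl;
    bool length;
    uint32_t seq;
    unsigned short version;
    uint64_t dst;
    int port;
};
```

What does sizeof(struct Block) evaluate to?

240

Msg: @0: refcount [8B, align 8] → 8; @8: lock [1B, align 1] → 9; +7 pad (align 8); @16: start_time [8B, align 8] → 24; size 24, align 8
@0: proto [176B, align 8] → 176
@176: window [8B, align 8] → 184
@184: ttl [24B, align 8] → 208
@208: length [1B, align 1] → 209
+3 pad (align 4)
@212: seq [4B, align 4] → 216
@216: version [2B, align 2] → 218
+6 pad (align 8)
@224: dst [8B, align 8] → 232
@232: port [4B, align 4] → 236
+4 tail pad (align 8)
size 240, align 8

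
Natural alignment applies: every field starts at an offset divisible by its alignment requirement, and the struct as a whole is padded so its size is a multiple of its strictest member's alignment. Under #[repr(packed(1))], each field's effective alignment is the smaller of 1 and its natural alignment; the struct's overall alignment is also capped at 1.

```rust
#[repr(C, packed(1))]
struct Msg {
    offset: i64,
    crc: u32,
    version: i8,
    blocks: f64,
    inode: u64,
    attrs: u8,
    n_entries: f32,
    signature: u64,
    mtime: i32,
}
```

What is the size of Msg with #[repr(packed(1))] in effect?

46

offset at 0 (size 8, align 1) → ends 8
crc at 8 (size 4, align 1) → ends 12
version at 12 (size 1, align 1) → ends 13
blocks at 13 (size 8, align 1) → ends 21
inode at 21 (size 8, align 1) → ends 29
attrs at 29 (size 1, align 1) → ends 30
n_entries at 30 (size 4, align 1) → ends 34
signature at 34 (size 8, align 1) → ends 42
mtime at 42 (size 4, align 1) → ends 46
total 46 bytes, alignment 1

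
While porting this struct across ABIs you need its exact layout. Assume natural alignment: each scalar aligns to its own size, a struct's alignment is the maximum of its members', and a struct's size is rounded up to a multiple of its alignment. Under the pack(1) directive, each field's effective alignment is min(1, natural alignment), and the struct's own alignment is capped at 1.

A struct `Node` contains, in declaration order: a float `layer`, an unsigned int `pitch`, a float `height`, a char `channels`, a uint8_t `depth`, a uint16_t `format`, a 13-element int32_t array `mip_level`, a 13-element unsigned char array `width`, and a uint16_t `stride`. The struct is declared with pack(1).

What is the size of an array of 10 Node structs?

0..4  layer  (4B, 1-aligned)
4..8  pitch  (4B, 1-aligned)
8..12  height  (4B, 1-aligned)
12..13  channels  (1B, 1-aligned)
13..14  depth  (1B, 1-aligned)
14..16  format  (2B, 1-aligned)
16..68  mip_level  (52B, 1-aligned)
68..81  width  (13B, 1-aligned)
81..83  stride  (2B, 1-aligned)
sizeof = 83, alignof = 1
array of 10: 10 × 83 = 830

830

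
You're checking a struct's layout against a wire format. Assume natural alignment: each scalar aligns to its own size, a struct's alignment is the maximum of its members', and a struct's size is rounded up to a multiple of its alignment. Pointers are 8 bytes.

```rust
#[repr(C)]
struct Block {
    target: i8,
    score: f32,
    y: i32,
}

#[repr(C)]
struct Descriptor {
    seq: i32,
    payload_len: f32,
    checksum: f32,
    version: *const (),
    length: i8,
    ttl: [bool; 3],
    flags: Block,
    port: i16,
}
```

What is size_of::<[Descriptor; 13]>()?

624

Block: 0..1  target  (1B, 1-aligned); 1..4  -- padding (3B); 4..8  score  (4B, 4-aligned); 8..12  y  (4B, 4-aligned); sizeof = 12, alignof = 4
0..4  seq  (4B, 4-aligned)
4..8  payload_len  (4B, 4-aligned)
8..12  checksum  (4B, 4-aligned)
12..16  -- padding (4B)
16..24  version  (8B, 8-aligned)
24..25  length  (1B, 1-aligned)
25..28  ttl  (3B, 1-aligned)
28..40  flags  (12B, 4-aligned)
40..42  port  (2B, 2-aligned)
42..48  -- tail padding (6B)
sizeof = 48, alignof = 8
array of 13: 13 × 48 = 624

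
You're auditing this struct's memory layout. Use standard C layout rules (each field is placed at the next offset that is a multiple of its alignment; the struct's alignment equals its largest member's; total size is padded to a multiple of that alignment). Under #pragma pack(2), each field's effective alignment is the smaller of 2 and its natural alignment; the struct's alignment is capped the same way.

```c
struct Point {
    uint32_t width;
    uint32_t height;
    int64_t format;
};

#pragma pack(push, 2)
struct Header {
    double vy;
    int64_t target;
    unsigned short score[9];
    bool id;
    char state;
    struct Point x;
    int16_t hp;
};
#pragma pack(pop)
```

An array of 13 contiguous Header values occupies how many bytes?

702

Point: 0..4  width  (4B, 4-aligned); 4..8  height  (4B, 4-aligned); 8..16  format  (8B, 8-aligned); sizeof = 16, alignof = 8
0..8  vy  (8B, 2-aligned)
8..16  target  (8B, 2-aligned)
16..34  score  (18B, 2-aligned)
34..35  id  (1B, 1-aligned)
35..36  state  (1B, 1-aligned)
36..52  x  (16B, 2-aligned)
52..54  hp  (2B, 2-aligned)
sizeof = 54, alignof = 2
array of 13: 13 × 54 = 702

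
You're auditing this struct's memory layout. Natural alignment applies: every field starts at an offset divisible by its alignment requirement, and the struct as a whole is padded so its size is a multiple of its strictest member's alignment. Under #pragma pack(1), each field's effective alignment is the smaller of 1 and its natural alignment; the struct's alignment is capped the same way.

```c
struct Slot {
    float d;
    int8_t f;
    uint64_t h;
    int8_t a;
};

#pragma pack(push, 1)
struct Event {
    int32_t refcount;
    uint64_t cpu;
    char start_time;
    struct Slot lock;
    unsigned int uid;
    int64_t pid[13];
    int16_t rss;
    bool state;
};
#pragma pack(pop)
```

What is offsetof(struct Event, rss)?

145

Slot: 0..4  d  (4B, 4-aligned); 4..5  f  (1B, 1-aligned); 5..8  -- padding (3B); 8..16  h  (8B, 8-aligned); 16..17  a  (1B, 1-aligned); 17..24  -- tail padding (7B); sizeof = 24, alignof = 8
0..4  refcount  (4B, 1-aligned)
4..12  cpu  (8B, 1-aligned)
12..13  start_time  (1B, 1-aligned)
13..37  lock  (24B, 1-aligned)
37..41  uid  (4B, 1-aligned)
41..145  pid  (104B, 1-aligned)
145..147  rss  (2B, 1-aligned)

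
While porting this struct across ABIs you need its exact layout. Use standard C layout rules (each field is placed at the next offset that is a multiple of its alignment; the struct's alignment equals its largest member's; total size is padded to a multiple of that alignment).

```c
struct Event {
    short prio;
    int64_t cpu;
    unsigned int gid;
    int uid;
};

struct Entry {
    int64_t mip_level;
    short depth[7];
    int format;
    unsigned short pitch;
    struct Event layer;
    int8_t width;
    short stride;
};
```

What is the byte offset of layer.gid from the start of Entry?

48

Event: @0: prio [2B, align 2] → 2; +6 pad (align 8); @8: cpu [8B, align 8] → 16; @16: gid [4B, align 4] → 20; @20: uid [4B, align 4] → 24; size 24, align 8
@0: mip_level [8B, align 8] → 8
@8: depth [14B, align 2] → 22
+2 pad (align 4)
@24: format [4B, align 4] → 28
@28: pitch [2B, align 2] → 30
+2 pad (align 8)
@32: layer [24B, align 8] → 56
within Event: gid at 16
32 + 16 = 48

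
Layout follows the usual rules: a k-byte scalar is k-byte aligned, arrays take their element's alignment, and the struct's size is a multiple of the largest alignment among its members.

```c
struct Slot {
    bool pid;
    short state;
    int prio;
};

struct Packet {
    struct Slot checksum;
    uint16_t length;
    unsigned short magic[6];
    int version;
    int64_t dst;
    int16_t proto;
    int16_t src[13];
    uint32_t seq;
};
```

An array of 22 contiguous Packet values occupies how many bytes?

1584

Slot: pid at 0 (size 1, align 1) → ends 1; pad 1 to align 2 for state; state at 2 (size 2, align 2) → ends 4; prio at 4 (size 4, align 4) → ends 8; total 8 bytes, alignment 4
checksum at 0 (size 8, align 4) → ends 8
length at 8 (size 2, align 2) → ends 10
magic at 10 (size 12, align 2) → ends 22
pad 2 to align 4 for version
version at 24 (size 4, align 4) → ends 28
pad 4 to align 8 for dst
dst at 32 (size 8, align 8) → ends 40
proto at 40 (size 2, align 2) → ends 42
src at 42 (size 26, align 2) → ends 68
seq at 68 (size 4, align 4) → ends 72
total 72 bytes, alignment 8
array of 22: 22 × 72 = 1584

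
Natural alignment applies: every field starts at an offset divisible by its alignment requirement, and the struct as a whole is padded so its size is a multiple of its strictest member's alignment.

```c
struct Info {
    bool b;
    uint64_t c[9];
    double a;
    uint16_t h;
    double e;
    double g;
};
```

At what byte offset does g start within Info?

0..1  b  (1B, 1-aligned)
1..8  -- padding (7B)
8..80  c  (72B, 8-aligned)
80..88  a  (8B, 8-aligned)
88..90  h  (2B, 2-aligned)
90..96  -- padding (6B)
96..104  e  (8B, 8-aligned)
104..112  g  (8B, 8-aligned)

104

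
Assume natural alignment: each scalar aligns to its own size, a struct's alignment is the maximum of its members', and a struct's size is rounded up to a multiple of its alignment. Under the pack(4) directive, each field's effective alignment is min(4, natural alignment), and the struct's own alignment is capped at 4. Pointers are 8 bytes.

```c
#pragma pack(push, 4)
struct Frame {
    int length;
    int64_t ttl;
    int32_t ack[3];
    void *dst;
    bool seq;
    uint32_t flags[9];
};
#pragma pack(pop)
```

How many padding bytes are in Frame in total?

3

0..4  length  (4B, 4-aligned)
4..12  ttl  (8B, 4-aligned)
12..24  ack  (12B, 4-aligned)
24..32  dst  (8B, 4-aligned)
32..33  seq  (1B, 1-aligned)
33..36  -- padding (3B)
36..72  flags  (36B, 4-aligned)
sizeof = 72, alignof = 4
data bytes 69, size 72 → padding 3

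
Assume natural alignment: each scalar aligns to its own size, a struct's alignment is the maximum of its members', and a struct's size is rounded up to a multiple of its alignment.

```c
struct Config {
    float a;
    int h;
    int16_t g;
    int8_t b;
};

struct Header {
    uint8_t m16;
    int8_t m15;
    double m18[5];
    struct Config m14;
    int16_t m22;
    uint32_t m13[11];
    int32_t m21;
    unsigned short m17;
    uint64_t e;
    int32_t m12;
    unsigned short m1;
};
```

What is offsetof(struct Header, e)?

120

Config: 0..4  a  (4B, 4-aligned); 4..8  h  (4B, 4-aligned); 8..10  g  (2B, 2-aligned); 10..11  b  (1B, 1-aligned); 11..12  -- tail padding (1B); sizeof = 12, alignof = 4
0..1  m16  (1B, 1-aligned)
1..2  m15  (1B, 1-aligned)
2..8  -- padding (6B)
8..48  m18  (40B, 8-aligned)
48..60  m14  (12B, 4-aligned)
60..62  m22  (2B, 2-aligned)
62..64  -- padding (2B)
64..108  m13  (44B, 4-aligned)
108..112  m21  (4B, 4-aligned)
112..114  m17  (2B, 2-aligned)
114..120  -- padding (6B)
120..128  e  (8B, 8-aligned)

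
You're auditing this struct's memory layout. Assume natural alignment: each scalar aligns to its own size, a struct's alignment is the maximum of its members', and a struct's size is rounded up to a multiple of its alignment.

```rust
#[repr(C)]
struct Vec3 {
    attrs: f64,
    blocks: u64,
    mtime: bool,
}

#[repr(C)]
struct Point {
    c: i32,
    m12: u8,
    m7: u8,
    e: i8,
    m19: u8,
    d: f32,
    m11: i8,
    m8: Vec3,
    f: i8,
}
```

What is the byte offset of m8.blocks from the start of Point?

Vec3: 0..8  attrs  (8B, 8-aligned); 8..16  blocks  (8B, 8-aligned); 16..17  mtime  (1B, 1-aligned); 17..24  -- tail padding (7B); sizeof = 24, alignof = 8
0..4  c  (4B, 4-aligned)
4..5  m12  (1B, 1-aligned)
5..6  m7  (1B, 1-aligned)
6..7  e  (1B, 1-aligned)
7..8  m19  (1B, 1-aligned)
8..12  d  (4B, 4-aligned)
12..13  m11  (1B, 1-aligned)
13..16  -- padding (3B)
16..40  m8  (24B, 8-aligned)
within Vec3: blocks at 8
16 + 8 = 24

24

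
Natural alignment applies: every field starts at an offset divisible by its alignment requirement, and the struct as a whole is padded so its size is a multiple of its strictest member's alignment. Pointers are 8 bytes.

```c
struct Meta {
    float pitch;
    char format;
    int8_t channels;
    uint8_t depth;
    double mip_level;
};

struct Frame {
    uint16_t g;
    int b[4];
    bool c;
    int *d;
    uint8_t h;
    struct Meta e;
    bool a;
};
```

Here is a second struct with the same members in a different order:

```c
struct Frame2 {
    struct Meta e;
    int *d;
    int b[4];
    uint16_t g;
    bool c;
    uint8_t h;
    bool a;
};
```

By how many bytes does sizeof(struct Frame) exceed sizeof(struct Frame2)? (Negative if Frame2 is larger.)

16

Meta: @0: pitch [4B, align 4] → 4; @4: format [1B, align 1] → 5; @5: channels [1B, align 1] → 6; @6: depth [1B, align 1] → 7; +1 pad (align 8); @8: mip_level [8B, align 8] → 16; size 16, align 8
@0: g [2B, align 2] → 2
+2 pad (align 4)
@4: b [16B, align 4] → 20
@20: c [1B, align 1] → 21
+3 pad (align 8)
@24: d [8B, align 8] → 32
@32: h [1B, align 1] → 33
+7 pad (align 8)
@40: e [16B, align 8] → 56
@56: a [1B, align 1] → 57
+7 tail pad (align 8)
size 64, align 8
— Frame2 —
@0: e [16B, align 8] → 16
@16: d [8B, align 8] → 24
@24: b [16B, align 4] → 40
@40: g [2B, align 2] → 42
@42: c [1B, align 1] → 43
@43: h [1B, align 1] → 44
@44: a [1B, align 1] → 45
+3 tail pad (align 8)
size 48, align 8
64 − 48 = 16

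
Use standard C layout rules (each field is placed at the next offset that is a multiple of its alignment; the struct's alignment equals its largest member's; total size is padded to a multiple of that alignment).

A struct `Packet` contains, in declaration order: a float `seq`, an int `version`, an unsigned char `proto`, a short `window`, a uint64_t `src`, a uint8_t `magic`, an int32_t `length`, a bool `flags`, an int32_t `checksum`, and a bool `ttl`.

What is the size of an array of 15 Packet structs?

720

@0: seq [4B, align 4] → 4
@4: version [4B, align 4] → 8
@8: proto [1B, align 1] → 9
+1 pad (align 2)
@10: window [2B, align 2] → 12
+4 pad (align 8)
@16: src [8B, align 8] → 24
@24: magic [1B, align 1] → 25
+3 pad (align 4)
@28: length [4B, align 4] → 32
@32: flags [1B, align 1] → 33
+3 pad (align 4)
@36: checksum [4B, align 4] → 40
@40: ttl [1B, align 1] → 41
+7 tail pad (align 8)
size 48, align 8
array of 15: 15 × 48 = 720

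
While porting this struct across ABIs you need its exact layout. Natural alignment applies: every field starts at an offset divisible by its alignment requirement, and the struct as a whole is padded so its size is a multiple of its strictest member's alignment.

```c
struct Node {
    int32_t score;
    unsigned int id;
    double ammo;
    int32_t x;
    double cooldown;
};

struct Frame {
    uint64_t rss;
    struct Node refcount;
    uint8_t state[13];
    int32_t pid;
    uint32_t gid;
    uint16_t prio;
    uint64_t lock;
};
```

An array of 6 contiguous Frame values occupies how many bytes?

480

Node: 0..4  score  (4B, 4-aligned); 4..8  id  (4B, 4-aligned); 8..16  ammo  (8B, 8-aligned); 16..20  x  (4B, 4-aligned); 20..24  -- padding (4B); 24..32  cooldown  (8B, 8-aligned); sizeof = 32, alignof = 8
0..8  rss  (8B, 8-aligned)
8..40  refcount  (32B, 8-aligned)
40..53  state  (13B, 1-aligned)
53..56  -- padding (3B)
56..60  pid  (4B, 4-aligned)
60..64  gid  (4B, 4-aligned)
64..66  prio  (2B, 2-aligned)
66..72  -- padding (6B)
72..80  lock  (8B, 8-aligned)
sizeof = 80, alignof = 8
array of 6: 6 × 80 = 480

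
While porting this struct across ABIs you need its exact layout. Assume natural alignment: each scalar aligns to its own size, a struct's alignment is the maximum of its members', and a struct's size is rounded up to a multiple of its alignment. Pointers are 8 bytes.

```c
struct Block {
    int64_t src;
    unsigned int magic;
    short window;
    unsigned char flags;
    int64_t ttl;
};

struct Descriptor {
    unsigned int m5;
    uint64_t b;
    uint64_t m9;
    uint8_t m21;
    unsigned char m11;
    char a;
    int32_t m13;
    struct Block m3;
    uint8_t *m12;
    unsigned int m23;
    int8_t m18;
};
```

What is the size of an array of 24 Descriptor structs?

Block: src at 0 (size 8, align 8) → ends 8; magic at 8 (size 4, align 4) → ends 12; window at 12 (size 2, align 2) → ends 14; flags at 14 (size 1, align 1) → ends 15; pad 1 to align 8 for ttl; ttl at 16 (size 8, align 8) → ends 24; total 24 bytes, alignment 8
m5 at 0 (size 4, align 4) → ends 4
pad 4 to align 8 for b
b at 8 (size 8, align 8) → ends 16
m9 at 16 (size 8, align 8) → ends 24
m21 at 24 (size 1, align 1) → ends 25
m11 at 25 (size 1, align 1) → ends 26
a at 26 (size 1, align 1) → ends 27
pad 1 to align 4 for m13
m13 at 28 (size 4, align 4) → ends 32
m3 at 32 (size 24, align 8) → ends 56
m12 at 56 (size 8, align 8) → ends 64
m23 at 64 (size 4, align 4) → ends 68
m18 at 68 (size 1, align 1) → ends 69
tail pad 3 to reach multiple of 8
total 72 bytes, alignment 8
array of 24: 24 × 72 = 1728

1728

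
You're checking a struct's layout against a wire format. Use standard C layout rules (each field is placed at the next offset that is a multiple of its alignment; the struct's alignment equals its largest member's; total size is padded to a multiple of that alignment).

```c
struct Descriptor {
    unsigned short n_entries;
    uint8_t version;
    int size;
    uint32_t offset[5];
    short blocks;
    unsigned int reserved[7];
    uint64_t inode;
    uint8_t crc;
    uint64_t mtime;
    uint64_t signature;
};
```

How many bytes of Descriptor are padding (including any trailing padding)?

@0: n_entries [2B, align 2] → 2
@2: version [1B, align 1] → 3
+1 pad (align 4)
@4: size [4B, align 4] → 8
@8: offset [20B, align 4] → 28
@28: blocks [2B, align 2] → 30
+2 pad (align 4)
@32: reserved [28B, align 4] → 60
+4 pad (align 8)
@64: inode [8B, align 8] → 72
@72: crc [1B, align 1] → 73
+7 pad (align 8)
@80: mtime [8B, align 8] → 88
@88: signature [8B, align 8] → 96
size 96, align 8
data bytes 82, size 96 → padding 14

14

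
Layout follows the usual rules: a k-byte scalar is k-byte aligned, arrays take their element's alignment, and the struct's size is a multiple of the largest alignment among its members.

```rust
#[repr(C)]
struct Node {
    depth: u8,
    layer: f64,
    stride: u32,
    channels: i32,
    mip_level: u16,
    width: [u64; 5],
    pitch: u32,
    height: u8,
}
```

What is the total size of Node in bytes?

80

0..1  depth  (1B, 1-aligned)
1..8  -- padding (7B)
8..16  layer  (8B, 8-aligned)
16..20  stride  (4B, 4-aligned)
20..24  channels  (4B, 4-aligned)
24..26  mip_level  (2B, 2-aligned)
26..32  -- padding (6B)
32..72  width  (40B, 8-aligned)
72..76  pitch  (4B, 4-aligned)
76..77  height  (1B, 1-aligned)
77..80  -- tail padding (3B)
sizeof = 80, alignof = 8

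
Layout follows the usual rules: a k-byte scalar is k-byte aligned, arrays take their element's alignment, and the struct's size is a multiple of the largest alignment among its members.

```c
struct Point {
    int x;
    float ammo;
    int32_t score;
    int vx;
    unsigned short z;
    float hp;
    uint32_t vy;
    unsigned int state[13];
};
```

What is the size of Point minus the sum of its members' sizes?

@0: x [4B, align 4] → 4
@4: ammo [4B, align 4] → 8
@8: score [4B, align 4] → 12
@12: vx [4B, align 4] → 16
@16: z [2B, align 2] → 18
+2 pad (align 4)
@20: hp [4B, align 4] → 24
@24: vy [4B, align 4] → 28
@28: state [52B, align 4] → 80
size 80, align 4
data bytes 78, size 80 → padding 2

2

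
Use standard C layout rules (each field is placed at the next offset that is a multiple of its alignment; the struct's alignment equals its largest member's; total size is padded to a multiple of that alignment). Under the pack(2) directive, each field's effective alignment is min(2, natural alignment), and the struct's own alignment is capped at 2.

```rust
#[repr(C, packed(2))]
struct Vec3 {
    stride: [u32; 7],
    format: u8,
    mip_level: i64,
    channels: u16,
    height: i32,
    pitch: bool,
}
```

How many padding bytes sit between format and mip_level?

@0: stride [28B, align 2] → 28
@28: format [1B, align 1] → 29
+1 pad (align 2)
@30: mip_level [8B, align 2] → 38

1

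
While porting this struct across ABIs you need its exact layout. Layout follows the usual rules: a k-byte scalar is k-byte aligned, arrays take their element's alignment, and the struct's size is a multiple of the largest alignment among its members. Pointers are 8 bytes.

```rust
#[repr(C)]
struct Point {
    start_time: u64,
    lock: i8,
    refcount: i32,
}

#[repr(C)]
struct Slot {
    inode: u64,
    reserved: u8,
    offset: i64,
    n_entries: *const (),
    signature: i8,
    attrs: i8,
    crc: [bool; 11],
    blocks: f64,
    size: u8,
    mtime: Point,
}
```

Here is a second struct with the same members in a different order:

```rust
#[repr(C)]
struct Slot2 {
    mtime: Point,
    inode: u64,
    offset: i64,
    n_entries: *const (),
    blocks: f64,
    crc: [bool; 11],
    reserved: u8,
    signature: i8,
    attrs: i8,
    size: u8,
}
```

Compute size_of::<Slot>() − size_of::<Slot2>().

Point: 0..8  start_time  (8B, 8-aligned); 8..9  lock  (1B, 1-aligned); 9..12  -- padding (3B); 12..16  refcount  (4B, 4-aligned); sizeof = 16, alignof = 8
0..8  inode  (8B, 8-aligned)
8..9  reserved  (1B, 1-aligned)
9..16  -- padding (7B)
16..24  offset  (8B, 8-aligned)
24..32  n_entries  (8B, 8-aligned)
32..33  signature  (1B, 1-aligned)
33..34  attrs  (1B, 1-aligned)
34..45  crc  (11B, 1-aligned)
45..48  -- padding (3B)
48..56  blocks  (8B, 8-aligned)
56..57  size  (1B, 1-aligned)
57..64  -- padding (7B)
64..80  mtime  (16B, 8-aligned)
sizeof = 80, alignof = 8
— Slot2 —
0..16  mtime  (16B, 8-aligned)
16..24  inode  (8B, 8-aligned)
24..32  offset  (8B, 8-aligned)
32..40  n_entries  (8B, 8-aligned)
40..48  blocks  (8B, 8-aligned)
48..59  crc  (11B, 1-aligned)
59..60  reserved  (1B, 1-aligned)
60..61  signature  (1B, 1-aligned)
61..62  attrs  (1B, 1-aligned)
62..63  size  (1B, 1-aligned)
63..64  -- tail padding (1B)
sizeof = 64, alignof = 8
80 − 64 = 16

16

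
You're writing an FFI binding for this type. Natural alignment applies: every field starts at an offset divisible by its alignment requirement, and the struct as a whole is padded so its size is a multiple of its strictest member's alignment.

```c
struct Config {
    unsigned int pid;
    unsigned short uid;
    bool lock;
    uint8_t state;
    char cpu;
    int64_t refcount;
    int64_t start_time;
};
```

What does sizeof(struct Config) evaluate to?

32 bytes

0..4  pid  (4B, 4-aligned)
4..6  uid  (2B, 2-aligned)
6..7  lock  (1B, 1-aligned)
7..8  state  (1B, 1-aligned)
8..9  cpu  (1B, 1-aligned)
9..16  -- padding (7B)
16..24  refcount  (8B, 8-aligned)
24..32  start_time  (8B, 8-aligned)
sizeof = 32, alignof = 8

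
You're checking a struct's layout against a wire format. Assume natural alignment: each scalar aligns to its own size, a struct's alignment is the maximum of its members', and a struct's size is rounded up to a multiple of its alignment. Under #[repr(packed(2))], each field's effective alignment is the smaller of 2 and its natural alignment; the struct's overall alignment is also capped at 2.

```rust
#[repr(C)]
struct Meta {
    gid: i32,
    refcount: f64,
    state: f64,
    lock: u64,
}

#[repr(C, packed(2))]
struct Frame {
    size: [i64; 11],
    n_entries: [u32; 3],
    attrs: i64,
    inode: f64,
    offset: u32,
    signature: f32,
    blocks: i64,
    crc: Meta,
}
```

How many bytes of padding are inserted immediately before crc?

Meta: gid at 0 (size 4, align 4) → ends 4; pad 4 to align 8 for refcount; refcount at 8 (size 8, align 8) → ends 16; state at 16 (size 8, align 8) → ends 24; lock at 24 (size 8, align 8) → ends 32; total 32 bytes, alignment 8
size at 0 (size 88, align 2) → ends 88
n_entries at 88 (size 12, align 2) → ends 100
attrs at 100 (size 8, align 2) → ends 108
inode at 108 (size 8, align 2) → ends 116
offset at 116 (size 4, align 2) → ends 120
signature at 120 (size 4, align 2) → ends 124
blocks at 124 (size 8, align 2) → ends 132
crc at 132 (size 32, align 2) → ends 164

0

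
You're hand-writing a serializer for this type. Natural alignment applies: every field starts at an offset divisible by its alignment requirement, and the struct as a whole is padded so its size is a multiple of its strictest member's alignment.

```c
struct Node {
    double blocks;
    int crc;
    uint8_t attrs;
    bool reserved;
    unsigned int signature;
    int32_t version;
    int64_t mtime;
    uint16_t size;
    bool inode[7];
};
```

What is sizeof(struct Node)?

48

0..8  blocks  (8B, 8-aligned)
8..12  crc  (4B, 4-aligned)
12..13  attrs  (1B, 1-aligned)
13..14  reserved  (1B, 1-aligned)
14..16  -- padding (2B)
16..20  signature  (4B, 4-aligned)
20..24  version  (4B, 4-aligned)
24..32  mtime  (8B, 8-aligned)
32..34  size  (2B, 2-aligned)
34..41  inode  (7B, 1-aligned)
41..48  -- tail padding (7B)
sizeof = 48, alignof = 8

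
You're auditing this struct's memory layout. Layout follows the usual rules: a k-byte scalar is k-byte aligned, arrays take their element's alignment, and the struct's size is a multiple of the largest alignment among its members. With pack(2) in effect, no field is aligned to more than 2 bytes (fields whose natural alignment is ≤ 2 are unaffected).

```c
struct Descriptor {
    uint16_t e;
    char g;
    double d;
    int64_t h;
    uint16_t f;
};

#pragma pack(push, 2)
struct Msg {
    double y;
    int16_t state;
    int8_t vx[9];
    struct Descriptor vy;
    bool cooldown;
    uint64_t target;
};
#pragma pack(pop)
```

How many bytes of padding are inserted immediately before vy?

1

Descriptor: @0: e [2B, align 2] → 2; @2: g [1B, align 1] → 3; +5 pad (align 8); @8: d [8B, align 8] → 16; @16: h [8B, align 8] → 24; @24: f [2B, align 2] → 26; +6 tail pad (align 8); size 32, align 8
@0: y [8B, align 2] → 8
@8: state [2B, align 2] → 10
@10: vx [9B, align 1] → 19
+1 pad (align 2)
@20: vy [32B, align 2] → 52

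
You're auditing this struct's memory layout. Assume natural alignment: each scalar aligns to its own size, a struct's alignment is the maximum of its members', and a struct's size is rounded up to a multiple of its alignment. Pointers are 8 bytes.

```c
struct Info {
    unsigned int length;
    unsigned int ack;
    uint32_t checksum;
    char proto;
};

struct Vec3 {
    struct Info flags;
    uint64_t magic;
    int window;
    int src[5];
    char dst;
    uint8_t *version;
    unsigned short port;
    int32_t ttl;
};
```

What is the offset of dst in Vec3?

Info: length at 0 (size 4, align 4) → ends 4; ack at 4 (size 4, align 4) → ends 8; checksum at 8 (size 4, align 4) → ends 12; proto at 12 (size 1, align 1) → ends 13; tail pad 3 to reach multiple of 4; total 16 bytes, alignment 4
flags at 0 (size 16, align 4) → ends 16
magic at 16 (size 8, align 8) → ends 24
window at 24 (size 4, align 4) → ends 28
src at 28 (size 20, align 4) → ends 48
dst at 48 (size 1, align 1) → ends 49

48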